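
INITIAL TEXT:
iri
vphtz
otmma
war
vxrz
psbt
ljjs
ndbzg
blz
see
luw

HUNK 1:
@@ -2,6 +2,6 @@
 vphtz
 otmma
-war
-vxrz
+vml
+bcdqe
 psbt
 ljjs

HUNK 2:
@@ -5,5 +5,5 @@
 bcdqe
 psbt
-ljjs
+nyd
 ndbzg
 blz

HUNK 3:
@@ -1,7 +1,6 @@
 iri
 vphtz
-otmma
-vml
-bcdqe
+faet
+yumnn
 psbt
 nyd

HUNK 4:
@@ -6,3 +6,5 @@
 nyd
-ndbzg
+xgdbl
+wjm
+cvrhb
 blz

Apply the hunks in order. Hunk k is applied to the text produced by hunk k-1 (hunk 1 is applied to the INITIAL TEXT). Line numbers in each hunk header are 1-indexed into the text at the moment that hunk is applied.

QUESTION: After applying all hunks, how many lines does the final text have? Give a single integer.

Hunk 1: at line 2 remove [war,vxrz] add [vml,bcdqe] -> 11 lines: iri vphtz otmma vml bcdqe psbt ljjs ndbzg blz see luw
Hunk 2: at line 5 remove [ljjs] add [nyd] -> 11 lines: iri vphtz otmma vml bcdqe psbt nyd ndbzg blz see luw
Hunk 3: at line 1 remove [otmma,vml,bcdqe] add [faet,yumnn] -> 10 lines: iri vphtz faet yumnn psbt nyd ndbzg blz see luw
Hunk 4: at line 6 remove [ndbzg] add [xgdbl,wjm,cvrhb] -> 12 lines: iri vphtz faet yumnn psbt nyd xgdbl wjm cvrhb blz see luw
Final line count: 12

Answer: 12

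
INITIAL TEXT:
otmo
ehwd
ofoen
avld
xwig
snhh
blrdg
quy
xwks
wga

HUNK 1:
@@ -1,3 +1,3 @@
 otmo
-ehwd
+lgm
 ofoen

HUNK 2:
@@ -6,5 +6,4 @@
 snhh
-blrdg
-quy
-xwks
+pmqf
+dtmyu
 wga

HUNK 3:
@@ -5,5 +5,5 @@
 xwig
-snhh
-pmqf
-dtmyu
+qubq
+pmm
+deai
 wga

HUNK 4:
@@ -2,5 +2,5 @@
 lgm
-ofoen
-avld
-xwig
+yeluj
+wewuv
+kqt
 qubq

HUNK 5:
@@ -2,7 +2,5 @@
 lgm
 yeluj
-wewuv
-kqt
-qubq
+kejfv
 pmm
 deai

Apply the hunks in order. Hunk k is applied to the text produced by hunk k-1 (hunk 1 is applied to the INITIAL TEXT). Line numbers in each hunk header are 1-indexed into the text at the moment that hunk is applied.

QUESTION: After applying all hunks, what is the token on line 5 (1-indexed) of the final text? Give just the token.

Answer: pmm

Derivation:
Hunk 1: at line 1 remove [ehwd] add [lgm] -> 10 lines: otmo lgm ofoen avld xwig snhh blrdg quy xwks wga
Hunk 2: at line 6 remove [blrdg,quy,xwks] add [pmqf,dtmyu] -> 9 lines: otmo lgm ofoen avld xwig snhh pmqf dtmyu wga
Hunk 3: at line 5 remove [snhh,pmqf,dtmyu] add [qubq,pmm,deai] -> 9 lines: otmo lgm ofoen avld xwig qubq pmm deai wga
Hunk 4: at line 2 remove [ofoen,avld,xwig] add [yeluj,wewuv,kqt] -> 9 lines: otmo lgm yeluj wewuv kqt qubq pmm deai wga
Hunk 5: at line 2 remove [wewuv,kqt,qubq] add [kejfv] -> 7 lines: otmo lgm yeluj kejfv pmm deai wga
Final line 5: pmm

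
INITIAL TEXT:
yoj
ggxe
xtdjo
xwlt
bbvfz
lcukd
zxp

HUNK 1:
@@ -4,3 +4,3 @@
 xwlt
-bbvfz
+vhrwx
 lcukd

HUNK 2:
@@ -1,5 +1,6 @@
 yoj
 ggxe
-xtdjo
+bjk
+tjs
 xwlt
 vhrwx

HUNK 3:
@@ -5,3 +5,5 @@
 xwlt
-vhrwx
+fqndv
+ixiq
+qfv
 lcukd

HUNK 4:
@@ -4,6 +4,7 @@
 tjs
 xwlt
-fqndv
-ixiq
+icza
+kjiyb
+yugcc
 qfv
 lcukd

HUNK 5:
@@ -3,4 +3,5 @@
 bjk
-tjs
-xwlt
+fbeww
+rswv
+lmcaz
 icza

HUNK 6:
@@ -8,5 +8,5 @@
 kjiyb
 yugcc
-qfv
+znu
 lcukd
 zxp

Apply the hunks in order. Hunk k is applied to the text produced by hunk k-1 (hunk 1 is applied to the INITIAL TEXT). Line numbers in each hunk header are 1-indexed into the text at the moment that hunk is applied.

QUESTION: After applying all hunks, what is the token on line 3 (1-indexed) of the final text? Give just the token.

Answer: bjk

Derivation:
Hunk 1: at line 4 remove [bbvfz] add [vhrwx] -> 7 lines: yoj ggxe xtdjo xwlt vhrwx lcukd zxp
Hunk 2: at line 1 remove [xtdjo] add [bjk,tjs] -> 8 lines: yoj ggxe bjk tjs xwlt vhrwx lcukd zxp
Hunk 3: at line 5 remove [vhrwx] add [fqndv,ixiq,qfv] -> 10 lines: yoj ggxe bjk tjs xwlt fqndv ixiq qfv lcukd zxp
Hunk 4: at line 4 remove [fqndv,ixiq] add [icza,kjiyb,yugcc] -> 11 lines: yoj ggxe bjk tjs xwlt icza kjiyb yugcc qfv lcukd zxp
Hunk 5: at line 3 remove [tjs,xwlt] add [fbeww,rswv,lmcaz] -> 12 lines: yoj ggxe bjk fbeww rswv lmcaz icza kjiyb yugcc qfv lcukd zxp
Hunk 6: at line 8 remove [qfv] add [znu] -> 12 lines: yoj ggxe bjk fbeww rswv lmcaz icza kjiyb yugcc znu lcukd zxp
Final line 3: bjk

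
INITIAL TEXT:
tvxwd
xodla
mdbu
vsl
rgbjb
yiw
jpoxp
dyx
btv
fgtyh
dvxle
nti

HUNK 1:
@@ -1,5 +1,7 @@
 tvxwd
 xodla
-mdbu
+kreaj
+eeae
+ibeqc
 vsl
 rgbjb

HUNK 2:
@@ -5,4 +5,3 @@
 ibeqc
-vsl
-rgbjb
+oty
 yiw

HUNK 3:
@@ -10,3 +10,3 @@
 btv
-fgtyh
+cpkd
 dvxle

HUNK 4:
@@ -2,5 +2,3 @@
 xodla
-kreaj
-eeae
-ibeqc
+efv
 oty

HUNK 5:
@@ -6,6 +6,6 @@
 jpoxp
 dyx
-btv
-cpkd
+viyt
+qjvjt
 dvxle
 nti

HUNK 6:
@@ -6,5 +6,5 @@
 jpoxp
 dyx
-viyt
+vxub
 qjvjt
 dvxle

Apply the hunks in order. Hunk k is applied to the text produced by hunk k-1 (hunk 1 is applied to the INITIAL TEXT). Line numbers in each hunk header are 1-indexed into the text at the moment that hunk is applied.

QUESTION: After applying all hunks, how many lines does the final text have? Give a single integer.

Hunk 1: at line 1 remove [mdbu] add [kreaj,eeae,ibeqc] -> 14 lines: tvxwd xodla kreaj eeae ibeqc vsl rgbjb yiw jpoxp dyx btv fgtyh dvxle nti
Hunk 2: at line 5 remove [vsl,rgbjb] add [oty] -> 13 lines: tvxwd xodla kreaj eeae ibeqc oty yiw jpoxp dyx btv fgtyh dvxle nti
Hunk 3: at line 10 remove [fgtyh] add [cpkd] -> 13 lines: tvxwd xodla kreaj eeae ibeqc oty yiw jpoxp dyx btv cpkd dvxle nti
Hunk 4: at line 2 remove [kreaj,eeae,ibeqc] add [efv] -> 11 lines: tvxwd xodla efv oty yiw jpoxp dyx btv cpkd dvxle nti
Hunk 5: at line 6 remove [btv,cpkd] add [viyt,qjvjt] -> 11 lines: tvxwd xodla efv oty yiw jpoxp dyx viyt qjvjt dvxle nti
Hunk 6: at line 6 remove [viyt] add [vxub] -> 11 lines: tvxwd xodla efv oty yiw jpoxp dyx vxub qjvjt dvxle nti
Final line count: 11

Answer: 11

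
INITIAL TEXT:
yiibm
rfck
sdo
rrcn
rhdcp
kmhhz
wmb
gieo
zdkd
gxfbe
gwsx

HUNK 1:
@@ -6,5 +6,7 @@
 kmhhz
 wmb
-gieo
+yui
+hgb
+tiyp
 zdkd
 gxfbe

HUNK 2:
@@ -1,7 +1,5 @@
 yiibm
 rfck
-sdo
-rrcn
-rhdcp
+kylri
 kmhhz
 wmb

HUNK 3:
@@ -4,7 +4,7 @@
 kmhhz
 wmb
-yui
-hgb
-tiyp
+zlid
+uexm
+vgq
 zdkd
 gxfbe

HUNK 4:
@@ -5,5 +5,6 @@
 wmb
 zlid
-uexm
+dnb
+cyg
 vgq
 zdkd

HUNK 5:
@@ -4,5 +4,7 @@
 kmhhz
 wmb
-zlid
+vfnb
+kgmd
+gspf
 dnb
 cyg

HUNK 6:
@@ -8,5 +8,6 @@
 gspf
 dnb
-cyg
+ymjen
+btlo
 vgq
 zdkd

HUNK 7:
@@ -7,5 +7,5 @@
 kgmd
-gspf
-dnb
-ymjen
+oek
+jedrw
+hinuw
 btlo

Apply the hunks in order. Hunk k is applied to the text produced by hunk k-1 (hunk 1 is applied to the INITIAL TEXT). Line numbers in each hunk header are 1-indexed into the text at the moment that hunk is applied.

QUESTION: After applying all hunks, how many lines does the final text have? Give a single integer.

Answer: 15

Derivation:
Hunk 1: at line 6 remove [gieo] add [yui,hgb,tiyp] -> 13 lines: yiibm rfck sdo rrcn rhdcp kmhhz wmb yui hgb tiyp zdkd gxfbe gwsx
Hunk 2: at line 1 remove [sdo,rrcn,rhdcp] add [kylri] -> 11 lines: yiibm rfck kylri kmhhz wmb yui hgb tiyp zdkd gxfbe gwsx
Hunk 3: at line 4 remove [yui,hgb,tiyp] add [zlid,uexm,vgq] -> 11 lines: yiibm rfck kylri kmhhz wmb zlid uexm vgq zdkd gxfbe gwsx
Hunk 4: at line 5 remove [uexm] add [dnb,cyg] -> 12 lines: yiibm rfck kylri kmhhz wmb zlid dnb cyg vgq zdkd gxfbe gwsx
Hunk 5: at line 4 remove [zlid] add [vfnb,kgmd,gspf] -> 14 lines: yiibm rfck kylri kmhhz wmb vfnb kgmd gspf dnb cyg vgq zdkd gxfbe gwsx
Hunk 6: at line 8 remove [cyg] add [ymjen,btlo] -> 15 lines: yiibm rfck kylri kmhhz wmb vfnb kgmd gspf dnb ymjen btlo vgq zdkd gxfbe gwsx
Hunk 7: at line 7 remove [gspf,dnb,ymjen] add [oek,jedrw,hinuw] -> 15 lines: yiibm rfck kylri kmhhz wmb vfnb kgmd oek jedrw hinuw btlo vgq zdkd gxfbe gwsx
Final line count: 15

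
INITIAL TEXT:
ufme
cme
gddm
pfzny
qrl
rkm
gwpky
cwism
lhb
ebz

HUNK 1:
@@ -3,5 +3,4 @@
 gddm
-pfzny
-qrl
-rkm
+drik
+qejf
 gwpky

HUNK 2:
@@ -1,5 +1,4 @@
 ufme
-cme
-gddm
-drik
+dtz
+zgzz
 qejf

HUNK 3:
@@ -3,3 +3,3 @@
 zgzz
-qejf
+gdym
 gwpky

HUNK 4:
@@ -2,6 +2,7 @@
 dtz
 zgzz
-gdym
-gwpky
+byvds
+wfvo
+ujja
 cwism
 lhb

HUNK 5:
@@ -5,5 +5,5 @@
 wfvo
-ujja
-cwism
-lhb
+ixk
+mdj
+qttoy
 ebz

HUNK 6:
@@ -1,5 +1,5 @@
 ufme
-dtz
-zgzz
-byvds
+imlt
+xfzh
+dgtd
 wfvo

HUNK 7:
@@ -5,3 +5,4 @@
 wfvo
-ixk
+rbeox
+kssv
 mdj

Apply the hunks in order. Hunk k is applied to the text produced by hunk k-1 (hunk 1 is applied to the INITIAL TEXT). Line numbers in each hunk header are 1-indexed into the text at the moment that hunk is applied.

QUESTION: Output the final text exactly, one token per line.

Answer: ufme
imlt
xfzh
dgtd
wfvo
rbeox
kssv
mdj
qttoy
ebz

Derivation:
Hunk 1: at line 3 remove [pfzny,qrl,rkm] add [drik,qejf] -> 9 lines: ufme cme gddm drik qejf gwpky cwism lhb ebz
Hunk 2: at line 1 remove [cme,gddm,drik] add [dtz,zgzz] -> 8 lines: ufme dtz zgzz qejf gwpky cwism lhb ebz
Hunk 3: at line 3 remove [qejf] add [gdym] -> 8 lines: ufme dtz zgzz gdym gwpky cwism lhb ebz
Hunk 4: at line 2 remove [gdym,gwpky] add [byvds,wfvo,ujja] -> 9 lines: ufme dtz zgzz byvds wfvo ujja cwism lhb ebz
Hunk 5: at line 5 remove [ujja,cwism,lhb] add [ixk,mdj,qttoy] -> 9 lines: ufme dtz zgzz byvds wfvo ixk mdj qttoy ebz
Hunk 6: at line 1 remove [dtz,zgzz,byvds] add [imlt,xfzh,dgtd] -> 9 lines: ufme imlt xfzh dgtd wfvo ixk mdj qttoy ebz
Hunk 7: at line 5 remove [ixk] add [rbeox,kssv] -> 10 lines: ufme imlt xfzh dgtd wfvo rbeox kssv mdj qttoy ebz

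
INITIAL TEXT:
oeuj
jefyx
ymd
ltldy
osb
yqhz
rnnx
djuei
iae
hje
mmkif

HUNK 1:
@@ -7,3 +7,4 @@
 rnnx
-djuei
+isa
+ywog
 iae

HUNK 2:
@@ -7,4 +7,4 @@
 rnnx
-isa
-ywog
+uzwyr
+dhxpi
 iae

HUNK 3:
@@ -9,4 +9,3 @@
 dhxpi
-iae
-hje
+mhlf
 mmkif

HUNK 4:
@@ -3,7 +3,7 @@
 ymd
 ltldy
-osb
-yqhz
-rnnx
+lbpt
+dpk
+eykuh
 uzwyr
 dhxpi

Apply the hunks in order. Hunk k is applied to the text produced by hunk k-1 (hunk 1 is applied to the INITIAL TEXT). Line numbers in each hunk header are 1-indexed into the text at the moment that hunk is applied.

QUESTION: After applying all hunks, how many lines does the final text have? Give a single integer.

Answer: 11

Derivation:
Hunk 1: at line 7 remove [djuei] add [isa,ywog] -> 12 lines: oeuj jefyx ymd ltldy osb yqhz rnnx isa ywog iae hje mmkif
Hunk 2: at line 7 remove [isa,ywog] add [uzwyr,dhxpi] -> 12 lines: oeuj jefyx ymd ltldy osb yqhz rnnx uzwyr dhxpi iae hje mmkif
Hunk 3: at line 9 remove [iae,hje] add [mhlf] -> 11 lines: oeuj jefyx ymd ltldy osb yqhz rnnx uzwyr dhxpi mhlf mmkif
Hunk 4: at line 3 remove [osb,yqhz,rnnx] add [lbpt,dpk,eykuh] -> 11 lines: oeuj jefyx ymd ltldy lbpt dpk eykuh uzwyr dhxpi mhlf mmkif
Final line count: 11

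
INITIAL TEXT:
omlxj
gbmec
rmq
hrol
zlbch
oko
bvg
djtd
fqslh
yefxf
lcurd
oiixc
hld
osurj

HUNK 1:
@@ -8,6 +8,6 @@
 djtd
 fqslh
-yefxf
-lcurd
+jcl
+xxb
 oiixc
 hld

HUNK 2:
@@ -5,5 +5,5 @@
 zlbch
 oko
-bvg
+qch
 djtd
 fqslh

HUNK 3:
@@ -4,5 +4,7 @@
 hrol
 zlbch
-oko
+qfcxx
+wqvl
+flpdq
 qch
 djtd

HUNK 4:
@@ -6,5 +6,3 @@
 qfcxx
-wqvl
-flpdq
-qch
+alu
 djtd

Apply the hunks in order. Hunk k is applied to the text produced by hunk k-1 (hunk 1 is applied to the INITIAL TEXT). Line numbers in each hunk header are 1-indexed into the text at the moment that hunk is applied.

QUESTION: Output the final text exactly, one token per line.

Answer: omlxj
gbmec
rmq
hrol
zlbch
qfcxx
alu
djtd
fqslh
jcl
xxb
oiixc
hld
osurj

Derivation:
Hunk 1: at line 8 remove [yefxf,lcurd] add [jcl,xxb] -> 14 lines: omlxj gbmec rmq hrol zlbch oko bvg djtd fqslh jcl xxb oiixc hld osurj
Hunk 2: at line 5 remove [bvg] add [qch] -> 14 lines: omlxj gbmec rmq hrol zlbch oko qch djtd fqslh jcl xxb oiixc hld osurj
Hunk 3: at line 4 remove [oko] add [qfcxx,wqvl,flpdq] -> 16 lines: omlxj gbmec rmq hrol zlbch qfcxx wqvl flpdq qch djtd fqslh jcl xxb oiixc hld osurj
Hunk 4: at line 6 remove [wqvl,flpdq,qch] add [alu] -> 14 lines: omlxj gbmec rmq hrol zlbch qfcxx alu djtd fqslh jcl xxb oiixc hld osurj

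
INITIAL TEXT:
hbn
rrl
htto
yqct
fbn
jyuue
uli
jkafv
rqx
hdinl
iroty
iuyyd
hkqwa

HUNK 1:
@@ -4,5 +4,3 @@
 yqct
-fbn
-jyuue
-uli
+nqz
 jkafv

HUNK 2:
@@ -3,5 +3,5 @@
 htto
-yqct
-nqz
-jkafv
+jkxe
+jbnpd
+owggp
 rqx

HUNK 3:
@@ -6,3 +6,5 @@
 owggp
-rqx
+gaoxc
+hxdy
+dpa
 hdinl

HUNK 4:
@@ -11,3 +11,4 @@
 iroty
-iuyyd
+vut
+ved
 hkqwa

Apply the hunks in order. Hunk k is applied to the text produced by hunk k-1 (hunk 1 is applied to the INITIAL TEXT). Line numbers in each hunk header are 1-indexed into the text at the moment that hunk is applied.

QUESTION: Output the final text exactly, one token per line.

Hunk 1: at line 4 remove [fbn,jyuue,uli] add [nqz] -> 11 lines: hbn rrl htto yqct nqz jkafv rqx hdinl iroty iuyyd hkqwa
Hunk 2: at line 3 remove [yqct,nqz,jkafv] add [jkxe,jbnpd,owggp] -> 11 lines: hbn rrl htto jkxe jbnpd owggp rqx hdinl iroty iuyyd hkqwa
Hunk 3: at line 6 remove [rqx] add [gaoxc,hxdy,dpa] -> 13 lines: hbn rrl htto jkxe jbnpd owggp gaoxc hxdy dpa hdinl iroty iuyyd hkqwa
Hunk 4: at line 11 remove [iuyyd] add [vut,ved] -> 14 lines: hbn rrl htto jkxe jbnpd owggp gaoxc hxdy dpa hdinl iroty vut ved hkqwa

Answer: hbn
rrl
htto
jkxe
jbnpd
owggp
gaoxc
hxdy
dpa
hdinl
iroty
vut
ved
hkqwa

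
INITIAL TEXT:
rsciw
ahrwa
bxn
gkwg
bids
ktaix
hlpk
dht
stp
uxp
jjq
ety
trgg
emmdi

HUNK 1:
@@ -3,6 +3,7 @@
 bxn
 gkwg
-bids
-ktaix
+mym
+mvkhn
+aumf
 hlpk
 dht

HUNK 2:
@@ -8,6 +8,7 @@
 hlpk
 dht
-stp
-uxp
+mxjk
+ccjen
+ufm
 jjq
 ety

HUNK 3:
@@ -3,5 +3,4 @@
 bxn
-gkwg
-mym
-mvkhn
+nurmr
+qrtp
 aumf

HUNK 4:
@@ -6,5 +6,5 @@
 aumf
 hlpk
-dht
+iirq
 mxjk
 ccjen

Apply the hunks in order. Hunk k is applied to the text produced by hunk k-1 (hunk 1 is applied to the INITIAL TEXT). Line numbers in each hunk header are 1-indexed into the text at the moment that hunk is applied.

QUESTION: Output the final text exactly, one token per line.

Answer: rsciw
ahrwa
bxn
nurmr
qrtp
aumf
hlpk
iirq
mxjk
ccjen
ufm
jjq
ety
trgg
emmdi

Derivation:
Hunk 1: at line 3 remove [bids,ktaix] add [mym,mvkhn,aumf] -> 15 lines: rsciw ahrwa bxn gkwg mym mvkhn aumf hlpk dht stp uxp jjq ety trgg emmdi
Hunk 2: at line 8 remove [stp,uxp] add [mxjk,ccjen,ufm] -> 16 lines: rsciw ahrwa bxn gkwg mym mvkhn aumf hlpk dht mxjk ccjen ufm jjq ety trgg emmdi
Hunk 3: at line 3 remove [gkwg,mym,mvkhn] add [nurmr,qrtp] -> 15 lines: rsciw ahrwa bxn nurmr qrtp aumf hlpk dht mxjk ccjen ufm jjq ety trgg emmdi
Hunk 4: at line 6 remove [dht] add [iirq] -> 15 lines: rsciw ahrwa bxn nurmr qrtp aumf hlpk iirq mxjk ccjen ufm jjq ety trgg emmdi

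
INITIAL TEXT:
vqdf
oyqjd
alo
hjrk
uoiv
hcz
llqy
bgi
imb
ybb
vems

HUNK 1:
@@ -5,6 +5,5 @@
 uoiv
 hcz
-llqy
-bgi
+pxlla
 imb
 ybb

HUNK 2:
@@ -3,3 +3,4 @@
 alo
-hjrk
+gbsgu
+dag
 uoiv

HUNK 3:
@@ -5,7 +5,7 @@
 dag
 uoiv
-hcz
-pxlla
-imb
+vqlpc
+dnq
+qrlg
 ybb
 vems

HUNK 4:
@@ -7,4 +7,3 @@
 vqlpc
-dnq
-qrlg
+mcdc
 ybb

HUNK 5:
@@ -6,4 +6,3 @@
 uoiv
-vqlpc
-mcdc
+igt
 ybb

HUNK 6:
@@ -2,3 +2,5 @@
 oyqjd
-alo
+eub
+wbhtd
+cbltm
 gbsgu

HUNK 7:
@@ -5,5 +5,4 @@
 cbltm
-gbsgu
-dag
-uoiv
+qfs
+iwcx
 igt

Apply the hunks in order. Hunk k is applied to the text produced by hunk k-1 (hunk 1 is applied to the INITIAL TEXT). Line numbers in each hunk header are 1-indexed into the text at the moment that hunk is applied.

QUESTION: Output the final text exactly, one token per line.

Hunk 1: at line 5 remove [llqy,bgi] add [pxlla] -> 10 lines: vqdf oyqjd alo hjrk uoiv hcz pxlla imb ybb vems
Hunk 2: at line 3 remove [hjrk] add [gbsgu,dag] -> 11 lines: vqdf oyqjd alo gbsgu dag uoiv hcz pxlla imb ybb vems
Hunk 3: at line 5 remove [hcz,pxlla,imb] add [vqlpc,dnq,qrlg] -> 11 lines: vqdf oyqjd alo gbsgu dag uoiv vqlpc dnq qrlg ybb vems
Hunk 4: at line 7 remove [dnq,qrlg] add [mcdc] -> 10 lines: vqdf oyqjd alo gbsgu dag uoiv vqlpc mcdc ybb vems
Hunk 5: at line 6 remove [vqlpc,mcdc] add [igt] -> 9 lines: vqdf oyqjd alo gbsgu dag uoiv igt ybb vems
Hunk 6: at line 2 remove [alo] add [eub,wbhtd,cbltm] -> 11 lines: vqdf oyqjd eub wbhtd cbltm gbsgu dag uoiv igt ybb vems
Hunk 7: at line 5 remove [gbsgu,dag,uoiv] add [qfs,iwcx] -> 10 lines: vqdf oyqjd eub wbhtd cbltm qfs iwcx igt ybb vems

Answer: vqdf
oyqjd
eub
wbhtd
cbltm
qfs
iwcx
igt
ybb
vems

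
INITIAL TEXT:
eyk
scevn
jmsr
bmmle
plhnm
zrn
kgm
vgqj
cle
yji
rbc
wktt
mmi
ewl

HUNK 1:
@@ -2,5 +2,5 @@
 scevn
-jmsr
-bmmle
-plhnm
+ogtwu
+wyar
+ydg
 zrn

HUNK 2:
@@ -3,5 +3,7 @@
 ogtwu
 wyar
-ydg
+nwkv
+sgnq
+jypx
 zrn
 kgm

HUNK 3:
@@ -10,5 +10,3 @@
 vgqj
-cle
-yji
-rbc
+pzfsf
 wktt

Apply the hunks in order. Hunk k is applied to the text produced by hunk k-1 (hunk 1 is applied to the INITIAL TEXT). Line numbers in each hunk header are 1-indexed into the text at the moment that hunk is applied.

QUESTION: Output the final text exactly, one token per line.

Answer: eyk
scevn
ogtwu
wyar
nwkv
sgnq
jypx
zrn
kgm
vgqj
pzfsf
wktt
mmi
ewl

Derivation:
Hunk 1: at line 2 remove [jmsr,bmmle,plhnm] add [ogtwu,wyar,ydg] -> 14 lines: eyk scevn ogtwu wyar ydg zrn kgm vgqj cle yji rbc wktt mmi ewl
Hunk 2: at line 3 remove [ydg] add [nwkv,sgnq,jypx] -> 16 lines: eyk scevn ogtwu wyar nwkv sgnq jypx zrn kgm vgqj cle yji rbc wktt mmi ewl
Hunk 3: at line 10 remove [cle,yji,rbc] add [pzfsf] -> 14 lines: eyk scevn ogtwu wyar nwkv sgnq jypx zrn kgm vgqj pzfsf wktt mmi ewl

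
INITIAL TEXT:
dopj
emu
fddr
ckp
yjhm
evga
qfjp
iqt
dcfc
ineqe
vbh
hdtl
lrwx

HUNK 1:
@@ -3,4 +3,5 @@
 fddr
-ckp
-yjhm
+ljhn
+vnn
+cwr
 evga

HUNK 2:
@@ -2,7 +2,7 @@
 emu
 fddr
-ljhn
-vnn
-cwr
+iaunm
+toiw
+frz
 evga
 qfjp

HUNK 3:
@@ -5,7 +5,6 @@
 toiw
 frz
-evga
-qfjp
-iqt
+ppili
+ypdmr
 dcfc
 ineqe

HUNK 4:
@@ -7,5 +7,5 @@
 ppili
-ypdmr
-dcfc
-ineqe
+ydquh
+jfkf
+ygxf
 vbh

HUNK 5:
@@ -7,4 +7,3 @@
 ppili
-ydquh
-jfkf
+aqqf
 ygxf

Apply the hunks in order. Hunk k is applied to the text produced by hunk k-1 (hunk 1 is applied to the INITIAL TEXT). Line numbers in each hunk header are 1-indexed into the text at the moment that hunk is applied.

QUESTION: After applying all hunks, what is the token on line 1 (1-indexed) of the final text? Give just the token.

Hunk 1: at line 3 remove [ckp,yjhm] add [ljhn,vnn,cwr] -> 14 lines: dopj emu fddr ljhn vnn cwr evga qfjp iqt dcfc ineqe vbh hdtl lrwx
Hunk 2: at line 2 remove [ljhn,vnn,cwr] add [iaunm,toiw,frz] -> 14 lines: dopj emu fddr iaunm toiw frz evga qfjp iqt dcfc ineqe vbh hdtl lrwx
Hunk 3: at line 5 remove [evga,qfjp,iqt] add [ppili,ypdmr] -> 13 lines: dopj emu fddr iaunm toiw frz ppili ypdmr dcfc ineqe vbh hdtl lrwx
Hunk 4: at line 7 remove [ypdmr,dcfc,ineqe] add [ydquh,jfkf,ygxf] -> 13 lines: dopj emu fddr iaunm toiw frz ppili ydquh jfkf ygxf vbh hdtl lrwx
Hunk 5: at line 7 remove [ydquh,jfkf] add [aqqf] -> 12 lines: dopj emu fddr iaunm toiw frz ppili aqqf ygxf vbh hdtl lrwx
Final line 1: dopj

Answer: dopj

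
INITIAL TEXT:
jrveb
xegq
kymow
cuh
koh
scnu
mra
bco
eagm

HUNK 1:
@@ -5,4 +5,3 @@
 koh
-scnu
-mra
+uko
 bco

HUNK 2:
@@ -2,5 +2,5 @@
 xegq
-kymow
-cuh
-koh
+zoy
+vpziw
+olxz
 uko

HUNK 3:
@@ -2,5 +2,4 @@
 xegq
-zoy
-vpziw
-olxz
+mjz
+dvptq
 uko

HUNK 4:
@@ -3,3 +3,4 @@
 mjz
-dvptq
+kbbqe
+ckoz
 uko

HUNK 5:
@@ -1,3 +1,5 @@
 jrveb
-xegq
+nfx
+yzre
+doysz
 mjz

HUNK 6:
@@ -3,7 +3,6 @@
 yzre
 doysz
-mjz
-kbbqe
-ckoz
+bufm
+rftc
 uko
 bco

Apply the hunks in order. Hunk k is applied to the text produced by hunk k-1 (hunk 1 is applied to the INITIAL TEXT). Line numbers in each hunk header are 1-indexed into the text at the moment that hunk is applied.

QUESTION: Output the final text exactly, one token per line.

Hunk 1: at line 5 remove [scnu,mra] add [uko] -> 8 lines: jrveb xegq kymow cuh koh uko bco eagm
Hunk 2: at line 2 remove [kymow,cuh,koh] add [zoy,vpziw,olxz] -> 8 lines: jrveb xegq zoy vpziw olxz uko bco eagm
Hunk 3: at line 2 remove [zoy,vpziw,olxz] add [mjz,dvptq] -> 7 lines: jrveb xegq mjz dvptq uko bco eagm
Hunk 4: at line 3 remove [dvptq] add [kbbqe,ckoz] -> 8 lines: jrveb xegq mjz kbbqe ckoz uko bco eagm
Hunk 5: at line 1 remove [xegq] add [nfx,yzre,doysz] -> 10 lines: jrveb nfx yzre doysz mjz kbbqe ckoz uko bco eagm
Hunk 6: at line 3 remove [mjz,kbbqe,ckoz] add [bufm,rftc] -> 9 lines: jrveb nfx yzre doysz bufm rftc uko bco eagm

Answer: jrveb
nfx
yzre
doysz
bufm
rftc
uko
bco
eagm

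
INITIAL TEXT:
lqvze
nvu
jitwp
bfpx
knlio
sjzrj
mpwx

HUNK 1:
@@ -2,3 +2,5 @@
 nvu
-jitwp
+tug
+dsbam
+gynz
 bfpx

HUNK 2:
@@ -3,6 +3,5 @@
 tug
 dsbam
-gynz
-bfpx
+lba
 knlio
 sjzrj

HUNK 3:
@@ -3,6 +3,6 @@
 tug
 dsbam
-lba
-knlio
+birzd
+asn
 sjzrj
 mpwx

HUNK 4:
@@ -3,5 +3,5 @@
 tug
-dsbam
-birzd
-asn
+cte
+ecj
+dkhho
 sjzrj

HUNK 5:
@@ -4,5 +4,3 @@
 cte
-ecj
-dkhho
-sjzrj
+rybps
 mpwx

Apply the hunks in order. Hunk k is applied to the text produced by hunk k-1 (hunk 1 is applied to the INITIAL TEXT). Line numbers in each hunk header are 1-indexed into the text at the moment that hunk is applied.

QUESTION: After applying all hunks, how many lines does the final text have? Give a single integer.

Hunk 1: at line 2 remove [jitwp] add [tug,dsbam,gynz] -> 9 lines: lqvze nvu tug dsbam gynz bfpx knlio sjzrj mpwx
Hunk 2: at line 3 remove [gynz,bfpx] add [lba] -> 8 lines: lqvze nvu tug dsbam lba knlio sjzrj mpwx
Hunk 3: at line 3 remove [lba,knlio] add [birzd,asn] -> 8 lines: lqvze nvu tug dsbam birzd asn sjzrj mpwx
Hunk 4: at line 3 remove [dsbam,birzd,asn] add [cte,ecj,dkhho] -> 8 lines: lqvze nvu tug cte ecj dkhho sjzrj mpwx
Hunk 5: at line 4 remove [ecj,dkhho,sjzrj] add [rybps] -> 6 lines: lqvze nvu tug cte rybps mpwx
Final line count: 6

Answer: 6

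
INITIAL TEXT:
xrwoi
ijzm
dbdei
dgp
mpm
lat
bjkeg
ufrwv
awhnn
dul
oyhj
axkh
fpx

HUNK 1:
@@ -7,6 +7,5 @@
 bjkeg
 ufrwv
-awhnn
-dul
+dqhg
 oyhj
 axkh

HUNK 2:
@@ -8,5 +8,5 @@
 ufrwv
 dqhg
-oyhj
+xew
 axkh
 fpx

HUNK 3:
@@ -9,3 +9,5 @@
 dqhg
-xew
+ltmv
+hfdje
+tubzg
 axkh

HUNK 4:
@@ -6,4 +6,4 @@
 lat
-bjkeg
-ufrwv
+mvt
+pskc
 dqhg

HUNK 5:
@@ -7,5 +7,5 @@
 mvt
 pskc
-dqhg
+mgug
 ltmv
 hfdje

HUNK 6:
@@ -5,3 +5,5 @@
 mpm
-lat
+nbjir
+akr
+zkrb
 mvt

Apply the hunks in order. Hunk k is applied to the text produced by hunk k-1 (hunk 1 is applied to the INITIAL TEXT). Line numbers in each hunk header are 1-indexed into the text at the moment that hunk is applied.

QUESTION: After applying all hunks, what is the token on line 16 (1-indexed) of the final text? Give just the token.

Answer: fpx

Derivation:
Hunk 1: at line 7 remove [awhnn,dul] add [dqhg] -> 12 lines: xrwoi ijzm dbdei dgp mpm lat bjkeg ufrwv dqhg oyhj axkh fpx
Hunk 2: at line 8 remove [oyhj] add [xew] -> 12 lines: xrwoi ijzm dbdei dgp mpm lat bjkeg ufrwv dqhg xew axkh fpx
Hunk 3: at line 9 remove [xew] add [ltmv,hfdje,tubzg] -> 14 lines: xrwoi ijzm dbdei dgp mpm lat bjkeg ufrwv dqhg ltmv hfdje tubzg axkh fpx
Hunk 4: at line 6 remove [bjkeg,ufrwv] add [mvt,pskc] -> 14 lines: xrwoi ijzm dbdei dgp mpm lat mvt pskc dqhg ltmv hfdje tubzg axkh fpx
Hunk 5: at line 7 remove [dqhg] add [mgug] -> 14 lines: xrwoi ijzm dbdei dgp mpm lat mvt pskc mgug ltmv hfdje tubzg axkh fpx
Hunk 6: at line 5 remove [lat] add [nbjir,akr,zkrb] -> 16 lines: xrwoi ijzm dbdei dgp mpm nbjir akr zkrb mvt pskc mgug ltmv hfdje tubzg axkh fpx
Final line 16: fpx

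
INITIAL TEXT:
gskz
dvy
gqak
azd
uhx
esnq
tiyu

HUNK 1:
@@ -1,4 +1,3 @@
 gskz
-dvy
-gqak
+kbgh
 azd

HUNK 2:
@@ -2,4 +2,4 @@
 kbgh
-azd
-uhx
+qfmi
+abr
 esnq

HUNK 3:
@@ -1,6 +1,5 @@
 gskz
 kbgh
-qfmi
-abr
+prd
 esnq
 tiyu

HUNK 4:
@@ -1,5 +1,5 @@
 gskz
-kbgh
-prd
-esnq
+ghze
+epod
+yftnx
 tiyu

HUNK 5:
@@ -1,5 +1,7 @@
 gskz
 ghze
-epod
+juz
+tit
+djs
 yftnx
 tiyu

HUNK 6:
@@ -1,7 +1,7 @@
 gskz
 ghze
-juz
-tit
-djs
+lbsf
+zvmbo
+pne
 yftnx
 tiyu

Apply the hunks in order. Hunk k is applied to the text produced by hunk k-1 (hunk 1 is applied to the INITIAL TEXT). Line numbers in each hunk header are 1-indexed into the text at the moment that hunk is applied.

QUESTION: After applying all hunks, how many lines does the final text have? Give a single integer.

Answer: 7

Derivation:
Hunk 1: at line 1 remove [dvy,gqak] add [kbgh] -> 6 lines: gskz kbgh azd uhx esnq tiyu
Hunk 2: at line 2 remove [azd,uhx] add [qfmi,abr] -> 6 lines: gskz kbgh qfmi abr esnq tiyu
Hunk 3: at line 1 remove [qfmi,abr] add [prd] -> 5 lines: gskz kbgh prd esnq tiyu
Hunk 4: at line 1 remove [kbgh,prd,esnq] add [ghze,epod,yftnx] -> 5 lines: gskz ghze epod yftnx tiyu
Hunk 5: at line 1 remove [epod] add [juz,tit,djs] -> 7 lines: gskz ghze juz tit djs yftnx tiyu
Hunk 6: at line 1 remove [juz,tit,djs] add [lbsf,zvmbo,pne] -> 7 lines: gskz ghze lbsf zvmbo pne yftnx tiyu
Final line count: 7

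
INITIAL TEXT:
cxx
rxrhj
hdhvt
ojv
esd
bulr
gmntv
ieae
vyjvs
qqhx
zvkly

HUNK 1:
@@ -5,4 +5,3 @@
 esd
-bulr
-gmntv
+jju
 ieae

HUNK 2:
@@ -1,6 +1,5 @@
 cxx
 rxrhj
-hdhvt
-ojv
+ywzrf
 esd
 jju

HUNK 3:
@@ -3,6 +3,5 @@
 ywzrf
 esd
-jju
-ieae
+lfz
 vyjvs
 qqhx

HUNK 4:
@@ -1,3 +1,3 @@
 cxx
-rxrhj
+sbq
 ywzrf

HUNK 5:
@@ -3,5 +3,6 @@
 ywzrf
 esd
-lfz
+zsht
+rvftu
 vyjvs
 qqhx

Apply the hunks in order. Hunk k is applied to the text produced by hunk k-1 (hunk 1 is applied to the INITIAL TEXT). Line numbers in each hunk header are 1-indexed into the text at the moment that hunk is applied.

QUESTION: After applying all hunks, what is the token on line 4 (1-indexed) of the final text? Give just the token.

Answer: esd

Derivation:
Hunk 1: at line 5 remove [bulr,gmntv] add [jju] -> 10 lines: cxx rxrhj hdhvt ojv esd jju ieae vyjvs qqhx zvkly
Hunk 2: at line 1 remove [hdhvt,ojv] add [ywzrf] -> 9 lines: cxx rxrhj ywzrf esd jju ieae vyjvs qqhx zvkly
Hunk 3: at line 3 remove [jju,ieae] add [lfz] -> 8 lines: cxx rxrhj ywzrf esd lfz vyjvs qqhx zvkly
Hunk 4: at line 1 remove [rxrhj] add [sbq] -> 8 lines: cxx sbq ywzrf esd lfz vyjvs qqhx zvkly
Hunk 5: at line 3 remove [lfz] add [zsht,rvftu] -> 9 lines: cxx sbq ywzrf esd zsht rvftu vyjvs qqhx zvkly
Final line 4: esd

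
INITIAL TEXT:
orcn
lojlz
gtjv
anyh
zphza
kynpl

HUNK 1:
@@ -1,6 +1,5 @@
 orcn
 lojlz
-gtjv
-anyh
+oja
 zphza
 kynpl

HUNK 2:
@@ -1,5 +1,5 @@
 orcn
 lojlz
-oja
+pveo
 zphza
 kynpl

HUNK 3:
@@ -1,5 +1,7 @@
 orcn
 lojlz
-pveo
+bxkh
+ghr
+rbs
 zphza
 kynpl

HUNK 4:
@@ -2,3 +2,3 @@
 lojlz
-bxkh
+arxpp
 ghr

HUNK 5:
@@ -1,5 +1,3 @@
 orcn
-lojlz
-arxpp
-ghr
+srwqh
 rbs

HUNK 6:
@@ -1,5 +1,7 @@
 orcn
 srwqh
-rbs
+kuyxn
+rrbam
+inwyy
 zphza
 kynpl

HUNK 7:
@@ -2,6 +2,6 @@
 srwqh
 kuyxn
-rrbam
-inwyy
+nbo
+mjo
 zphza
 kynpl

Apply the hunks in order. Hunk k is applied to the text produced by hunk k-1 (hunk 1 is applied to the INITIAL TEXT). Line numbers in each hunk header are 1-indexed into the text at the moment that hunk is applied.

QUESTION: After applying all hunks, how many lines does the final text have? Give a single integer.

Answer: 7

Derivation:
Hunk 1: at line 1 remove [gtjv,anyh] add [oja] -> 5 lines: orcn lojlz oja zphza kynpl
Hunk 2: at line 1 remove [oja] add [pveo] -> 5 lines: orcn lojlz pveo zphza kynpl
Hunk 3: at line 1 remove [pveo] add [bxkh,ghr,rbs] -> 7 lines: orcn lojlz bxkh ghr rbs zphza kynpl
Hunk 4: at line 2 remove [bxkh] add [arxpp] -> 7 lines: orcn lojlz arxpp ghr rbs zphza kynpl
Hunk 5: at line 1 remove [lojlz,arxpp,ghr] add [srwqh] -> 5 lines: orcn srwqh rbs zphza kynpl
Hunk 6: at line 1 remove [rbs] add [kuyxn,rrbam,inwyy] -> 7 lines: orcn srwqh kuyxn rrbam inwyy zphza kynpl
Hunk 7: at line 2 remove [rrbam,inwyy] add [nbo,mjo] -> 7 lines: orcn srwqh kuyxn nbo mjo zphza kynpl
Final line count: 7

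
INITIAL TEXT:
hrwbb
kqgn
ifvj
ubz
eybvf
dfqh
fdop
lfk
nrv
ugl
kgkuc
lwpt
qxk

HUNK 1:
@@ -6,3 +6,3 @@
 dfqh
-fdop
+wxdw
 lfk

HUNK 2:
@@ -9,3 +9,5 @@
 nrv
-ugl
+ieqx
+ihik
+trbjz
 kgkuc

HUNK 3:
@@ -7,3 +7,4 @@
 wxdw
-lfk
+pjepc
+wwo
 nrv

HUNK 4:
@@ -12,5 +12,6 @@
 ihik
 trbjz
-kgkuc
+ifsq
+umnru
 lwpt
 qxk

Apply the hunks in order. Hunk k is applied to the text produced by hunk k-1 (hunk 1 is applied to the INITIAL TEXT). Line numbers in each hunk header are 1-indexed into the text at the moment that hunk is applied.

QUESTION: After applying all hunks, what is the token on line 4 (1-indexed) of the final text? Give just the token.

Hunk 1: at line 6 remove [fdop] add [wxdw] -> 13 lines: hrwbb kqgn ifvj ubz eybvf dfqh wxdw lfk nrv ugl kgkuc lwpt qxk
Hunk 2: at line 9 remove [ugl] add [ieqx,ihik,trbjz] -> 15 lines: hrwbb kqgn ifvj ubz eybvf dfqh wxdw lfk nrv ieqx ihik trbjz kgkuc lwpt qxk
Hunk 3: at line 7 remove [lfk] add [pjepc,wwo] -> 16 lines: hrwbb kqgn ifvj ubz eybvf dfqh wxdw pjepc wwo nrv ieqx ihik trbjz kgkuc lwpt qxk
Hunk 4: at line 12 remove [kgkuc] add [ifsq,umnru] -> 17 lines: hrwbb kqgn ifvj ubz eybvf dfqh wxdw pjepc wwo nrv ieqx ihik trbjz ifsq umnru lwpt qxk
Final line 4: ubz

Answer: ubz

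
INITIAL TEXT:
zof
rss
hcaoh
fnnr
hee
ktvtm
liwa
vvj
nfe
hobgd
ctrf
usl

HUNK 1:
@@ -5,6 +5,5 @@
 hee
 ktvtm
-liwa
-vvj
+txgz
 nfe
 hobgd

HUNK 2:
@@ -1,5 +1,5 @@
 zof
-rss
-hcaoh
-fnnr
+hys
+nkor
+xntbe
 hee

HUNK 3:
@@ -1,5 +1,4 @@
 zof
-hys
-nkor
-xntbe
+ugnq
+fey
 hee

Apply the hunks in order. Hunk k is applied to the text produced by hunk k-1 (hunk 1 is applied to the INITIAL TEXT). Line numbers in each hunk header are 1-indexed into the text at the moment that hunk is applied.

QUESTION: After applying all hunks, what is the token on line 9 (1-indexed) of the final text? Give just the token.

Hunk 1: at line 5 remove [liwa,vvj] add [txgz] -> 11 lines: zof rss hcaoh fnnr hee ktvtm txgz nfe hobgd ctrf usl
Hunk 2: at line 1 remove [rss,hcaoh,fnnr] add [hys,nkor,xntbe] -> 11 lines: zof hys nkor xntbe hee ktvtm txgz nfe hobgd ctrf usl
Hunk 3: at line 1 remove [hys,nkor,xntbe] add [ugnq,fey] -> 10 lines: zof ugnq fey hee ktvtm txgz nfe hobgd ctrf usl
Final line 9: ctrf

Answer: ctrf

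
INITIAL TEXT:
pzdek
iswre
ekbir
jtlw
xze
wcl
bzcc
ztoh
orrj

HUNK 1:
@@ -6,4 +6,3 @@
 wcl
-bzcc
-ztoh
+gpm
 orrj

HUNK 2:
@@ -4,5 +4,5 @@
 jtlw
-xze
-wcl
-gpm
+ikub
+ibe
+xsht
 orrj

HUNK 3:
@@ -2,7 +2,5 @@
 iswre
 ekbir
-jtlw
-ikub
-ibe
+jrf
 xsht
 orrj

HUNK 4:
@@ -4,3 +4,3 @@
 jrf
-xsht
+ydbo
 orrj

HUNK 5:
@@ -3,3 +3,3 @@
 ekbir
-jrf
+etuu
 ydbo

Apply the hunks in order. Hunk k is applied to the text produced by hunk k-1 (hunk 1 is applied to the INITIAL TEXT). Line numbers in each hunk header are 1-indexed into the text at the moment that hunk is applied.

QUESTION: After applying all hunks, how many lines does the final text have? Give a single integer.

Answer: 6

Derivation:
Hunk 1: at line 6 remove [bzcc,ztoh] add [gpm] -> 8 lines: pzdek iswre ekbir jtlw xze wcl gpm orrj
Hunk 2: at line 4 remove [xze,wcl,gpm] add [ikub,ibe,xsht] -> 8 lines: pzdek iswre ekbir jtlw ikub ibe xsht orrj
Hunk 3: at line 2 remove [jtlw,ikub,ibe] add [jrf] -> 6 lines: pzdek iswre ekbir jrf xsht orrj
Hunk 4: at line 4 remove [xsht] add [ydbo] -> 6 lines: pzdek iswre ekbir jrf ydbo orrj
Hunk 5: at line 3 remove [jrf] add [etuu] -> 6 lines: pzdek iswre ekbir etuu ydbo orrj
Final line count: 6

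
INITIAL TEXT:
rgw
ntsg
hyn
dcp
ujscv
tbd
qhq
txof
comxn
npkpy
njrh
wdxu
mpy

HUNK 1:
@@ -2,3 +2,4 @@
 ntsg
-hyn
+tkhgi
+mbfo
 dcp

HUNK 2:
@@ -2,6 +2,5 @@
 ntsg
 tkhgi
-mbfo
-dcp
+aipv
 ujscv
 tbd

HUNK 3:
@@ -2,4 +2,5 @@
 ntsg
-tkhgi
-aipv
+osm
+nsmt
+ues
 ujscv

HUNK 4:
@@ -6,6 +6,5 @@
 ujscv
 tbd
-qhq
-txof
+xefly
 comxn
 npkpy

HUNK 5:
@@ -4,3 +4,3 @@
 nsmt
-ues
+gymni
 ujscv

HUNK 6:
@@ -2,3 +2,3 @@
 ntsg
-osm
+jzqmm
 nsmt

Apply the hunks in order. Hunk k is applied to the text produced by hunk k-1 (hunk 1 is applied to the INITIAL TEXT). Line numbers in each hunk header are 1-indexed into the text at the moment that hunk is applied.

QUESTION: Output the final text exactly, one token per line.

Hunk 1: at line 2 remove [hyn] add [tkhgi,mbfo] -> 14 lines: rgw ntsg tkhgi mbfo dcp ujscv tbd qhq txof comxn npkpy njrh wdxu mpy
Hunk 2: at line 2 remove [mbfo,dcp] add [aipv] -> 13 lines: rgw ntsg tkhgi aipv ujscv tbd qhq txof comxn npkpy njrh wdxu mpy
Hunk 3: at line 2 remove [tkhgi,aipv] add [osm,nsmt,ues] -> 14 lines: rgw ntsg osm nsmt ues ujscv tbd qhq txof comxn npkpy njrh wdxu mpy
Hunk 4: at line 6 remove [qhq,txof] add [xefly] -> 13 lines: rgw ntsg osm nsmt ues ujscv tbd xefly comxn npkpy njrh wdxu mpy
Hunk 5: at line 4 remove [ues] add [gymni] -> 13 lines: rgw ntsg osm nsmt gymni ujscv tbd xefly comxn npkpy njrh wdxu mpy
Hunk 6: at line 2 remove [osm] add [jzqmm] -> 13 lines: rgw ntsg jzqmm nsmt gymni ujscv tbd xefly comxn npkpy njrh wdxu mpy

Answer: rgw
ntsg
jzqmm
nsmt
gymni
ujscv
tbd
xefly
comxn
npkpy
njrh
wdxu
mpy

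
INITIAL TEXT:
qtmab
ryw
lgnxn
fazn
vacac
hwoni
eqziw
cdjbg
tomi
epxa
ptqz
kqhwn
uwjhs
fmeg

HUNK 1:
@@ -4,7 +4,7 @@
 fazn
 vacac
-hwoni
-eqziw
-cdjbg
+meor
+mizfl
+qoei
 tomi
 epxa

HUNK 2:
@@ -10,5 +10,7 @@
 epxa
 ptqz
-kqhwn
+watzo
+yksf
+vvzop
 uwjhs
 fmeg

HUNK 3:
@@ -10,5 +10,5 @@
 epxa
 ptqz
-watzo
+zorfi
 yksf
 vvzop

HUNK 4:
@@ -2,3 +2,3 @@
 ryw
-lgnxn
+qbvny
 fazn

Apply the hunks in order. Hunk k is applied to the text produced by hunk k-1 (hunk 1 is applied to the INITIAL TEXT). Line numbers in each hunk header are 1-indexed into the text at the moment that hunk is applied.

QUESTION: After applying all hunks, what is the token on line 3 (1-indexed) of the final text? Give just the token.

Hunk 1: at line 4 remove [hwoni,eqziw,cdjbg] add [meor,mizfl,qoei] -> 14 lines: qtmab ryw lgnxn fazn vacac meor mizfl qoei tomi epxa ptqz kqhwn uwjhs fmeg
Hunk 2: at line 10 remove [kqhwn] add [watzo,yksf,vvzop] -> 16 lines: qtmab ryw lgnxn fazn vacac meor mizfl qoei tomi epxa ptqz watzo yksf vvzop uwjhs fmeg
Hunk 3: at line 10 remove [watzo] add [zorfi] -> 16 lines: qtmab ryw lgnxn fazn vacac meor mizfl qoei tomi epxa ptqz zorfi yksf vvzop uwjhs fmeg
Hunk 4: at line 2 remove [lgnxn] add [qbvny] -> 16 lines: qtmab ryw qbvny fazn vacac meor mizfl qoei tomi epxa ptqz zorfi yksf vvzop uwjhs fmeg
Final line 3: qbvny

Answer: qbvny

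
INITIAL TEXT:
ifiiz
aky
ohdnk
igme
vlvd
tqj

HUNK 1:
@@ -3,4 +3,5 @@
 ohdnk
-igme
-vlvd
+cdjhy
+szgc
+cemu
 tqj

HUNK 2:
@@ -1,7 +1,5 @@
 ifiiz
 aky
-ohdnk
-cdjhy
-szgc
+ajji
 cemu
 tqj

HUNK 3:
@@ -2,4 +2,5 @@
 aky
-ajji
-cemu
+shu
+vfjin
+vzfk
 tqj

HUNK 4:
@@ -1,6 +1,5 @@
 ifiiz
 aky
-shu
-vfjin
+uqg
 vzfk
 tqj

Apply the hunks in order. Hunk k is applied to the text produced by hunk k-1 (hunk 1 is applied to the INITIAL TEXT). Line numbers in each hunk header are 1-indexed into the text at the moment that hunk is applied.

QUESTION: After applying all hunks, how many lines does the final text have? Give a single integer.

Hunk 1: at line 3 remove [igme,vlvd] add [cdjhy,szgc,cemu] -> 7 lines: ifiiz aky ohdnk cdjhy szgc cemu tqj
Hunk 2: at line 1 remove [ohdnk,cdjhy,szgc] add [ajji] -> 5 lines: ifiiz aky ajji cemu tqj
Hunk 3: at line 2 remove [ajji,cemu] add [shu,vfjin,vzfk] -> 6 lines: ifiiz aky shu vfjin vzfk tqj
Hunk 4: at line 1 remove [shu,vfjin] add [uqg] -> 5 lines: ifiiz aky uqg vzfk tqj
Final line count: 5

Answer: 5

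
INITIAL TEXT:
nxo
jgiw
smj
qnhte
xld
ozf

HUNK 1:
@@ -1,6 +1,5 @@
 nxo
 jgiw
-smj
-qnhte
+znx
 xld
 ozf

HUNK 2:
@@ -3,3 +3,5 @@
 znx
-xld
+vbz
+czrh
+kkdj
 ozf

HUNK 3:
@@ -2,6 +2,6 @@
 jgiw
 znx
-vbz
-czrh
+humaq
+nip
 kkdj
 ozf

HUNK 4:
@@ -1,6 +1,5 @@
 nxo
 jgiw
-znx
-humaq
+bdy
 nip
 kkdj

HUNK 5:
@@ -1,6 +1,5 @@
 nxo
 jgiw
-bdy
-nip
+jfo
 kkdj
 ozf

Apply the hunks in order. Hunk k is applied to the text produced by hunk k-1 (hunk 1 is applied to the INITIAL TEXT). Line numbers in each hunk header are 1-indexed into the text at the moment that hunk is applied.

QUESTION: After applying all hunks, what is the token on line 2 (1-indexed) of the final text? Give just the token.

Answer: jgiw

Derivation:
Hunk 1: at line 1 remove [smj,qnhte] add [znx] -> 5 lines: nxo jgiw znx xld ozf
Hunk 2: at line 3 remove [xld] add [vbz,czrh,kkdj] -> 7 lines: nxo jgiw znx vbz czrh kkdj ozf
Hunk 3: at line 2 remove [vbz,czrh] add [humaq,nip] -> 7 lines: nxo jgiw znx humaq nip kkdj ozf
Hunk 4: at line 1 remove [znx,humaq] add [bdy] -> 6 lines: nxo jgiw bdy nip kkdj ozf
Hunk 5: at line 1 remove [bdy,nip] add [jfo] -> 5 lines: nxo jgiw jfo kkdj ozf
Final line 2: jgiw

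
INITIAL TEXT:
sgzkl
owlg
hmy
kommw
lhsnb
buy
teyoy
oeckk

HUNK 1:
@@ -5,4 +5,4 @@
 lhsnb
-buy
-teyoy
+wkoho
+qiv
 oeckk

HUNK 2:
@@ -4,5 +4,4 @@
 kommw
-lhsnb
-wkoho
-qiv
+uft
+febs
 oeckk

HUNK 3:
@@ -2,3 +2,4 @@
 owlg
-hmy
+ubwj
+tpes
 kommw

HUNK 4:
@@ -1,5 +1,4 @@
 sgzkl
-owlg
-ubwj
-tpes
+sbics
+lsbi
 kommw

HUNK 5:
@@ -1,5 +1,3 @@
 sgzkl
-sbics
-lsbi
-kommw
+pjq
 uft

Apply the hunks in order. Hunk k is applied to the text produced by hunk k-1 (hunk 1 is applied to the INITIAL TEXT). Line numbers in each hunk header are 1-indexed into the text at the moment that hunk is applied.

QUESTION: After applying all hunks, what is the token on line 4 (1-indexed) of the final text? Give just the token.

Hunk 1: at line 5 remove [buy,teyoy] add [wkoho,qiv] -> 8 lines: sgzkl owlg hmy kommw lhsnb wkoho qiv oeckk
Hunk 2: at line 4 remove [lhsnb,wkoho,qiv] add [uft,febs] -> 7 lines: sgzkl owlg hmy kommw uft febs oeckk
Hunk 3: at line 2 remove [hmy] add [ubwj,tpes] -> 8 lines: sgzkl owlg ubwj tpes kommw uft febs oeckk
Hunk 4: at line 1 remove [owlg,ubwj,tpes] add [sbics,lsbi] -> 7 lines: sgzkl sbics lsbi kommw uft febs oeckk
Hunk 5: at line 1 remove [sbics,lsbi,kommw] add [pjq] -> 5 lines: sgzkl pjq uft febs oeckk
Final line 4: febs

Answer: febs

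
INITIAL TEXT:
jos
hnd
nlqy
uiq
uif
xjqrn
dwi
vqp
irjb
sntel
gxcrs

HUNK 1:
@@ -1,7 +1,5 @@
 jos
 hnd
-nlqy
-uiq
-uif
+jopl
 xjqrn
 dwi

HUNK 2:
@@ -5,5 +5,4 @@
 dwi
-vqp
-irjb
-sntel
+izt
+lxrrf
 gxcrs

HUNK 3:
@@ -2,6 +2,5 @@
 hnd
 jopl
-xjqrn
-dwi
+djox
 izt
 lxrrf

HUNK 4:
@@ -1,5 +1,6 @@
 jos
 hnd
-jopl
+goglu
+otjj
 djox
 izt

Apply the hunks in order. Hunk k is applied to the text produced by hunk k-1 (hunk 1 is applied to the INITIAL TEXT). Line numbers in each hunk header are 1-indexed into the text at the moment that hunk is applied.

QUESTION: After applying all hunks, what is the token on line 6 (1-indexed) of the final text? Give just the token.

Answer: izt

Derivation:
Hunk 1: at line 1 remove [nlqy,uiq,uif] add [jopl] -> 9 lines: jos hnd jopl xjqrn dwi vqp irjb sntel gxcrs
Hunk 2: at line 5 remove [vqp,irjb,sntel] add [izt,lxrrf] -> 8 lines: jos hnd jopl xjqrn dwi izt lxrrf gxcrs
Hunk 3: at line 2 remove [xjqrn,dwi] add [djox] -> 7 lines: jos hnd jopl djox izt lxrrf gxcrs
Hunk 4: at line 1 remove [jopl] add [goglu,otjj] -> 8 lines: jos hnd goglu otjj djox izt lxrrf gxcrs
Final line 6: izt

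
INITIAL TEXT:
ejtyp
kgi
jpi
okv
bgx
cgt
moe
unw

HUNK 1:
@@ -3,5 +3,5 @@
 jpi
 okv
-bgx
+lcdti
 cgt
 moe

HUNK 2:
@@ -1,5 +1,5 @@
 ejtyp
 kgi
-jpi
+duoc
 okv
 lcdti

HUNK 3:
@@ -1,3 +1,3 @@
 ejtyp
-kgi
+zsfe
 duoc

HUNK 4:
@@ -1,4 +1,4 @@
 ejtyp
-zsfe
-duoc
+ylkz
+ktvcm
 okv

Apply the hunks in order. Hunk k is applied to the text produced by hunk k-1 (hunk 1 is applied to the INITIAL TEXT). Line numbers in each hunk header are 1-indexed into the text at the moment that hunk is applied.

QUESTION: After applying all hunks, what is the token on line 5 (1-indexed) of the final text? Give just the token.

Answer: lcdti

Derivation:
Hunk 1: at line 3 remove [bgx] add [lcdti] -> 8 lines: ejtyp kgi jpi okv lcdti cgt moe unw
Hunk 2: at line 1 remove [jpi] add [duoc] -> 8 lines: ejtyp kgi duoc okv lcdti cgt moe unw
Hunk 3: at line 1 remove [kgi] add [zsfe] -> 8 lines: ejtyp zsfe duoc okv lcdti cgt moe unw
Hunk 4: at line 1 remove [zsfe,duoc] add [ylkz,ktvcm] -> 8 lines: ejtyp ylkz ktvcm okv lcdti cgt moe unw
Final line 5: lcdti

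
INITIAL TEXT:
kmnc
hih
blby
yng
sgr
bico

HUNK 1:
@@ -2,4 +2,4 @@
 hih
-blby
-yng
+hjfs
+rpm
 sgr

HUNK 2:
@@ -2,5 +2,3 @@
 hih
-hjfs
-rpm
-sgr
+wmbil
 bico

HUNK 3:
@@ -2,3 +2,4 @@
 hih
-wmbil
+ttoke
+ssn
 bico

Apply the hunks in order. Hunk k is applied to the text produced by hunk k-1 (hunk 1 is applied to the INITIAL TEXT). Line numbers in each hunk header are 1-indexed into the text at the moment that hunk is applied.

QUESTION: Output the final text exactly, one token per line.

Answer: kmnc
hih
ttoke
ssn
bico

Derivation:
Hunk 1: at line 2 remove [blby,yng] add [hjfs,rpm] -> 6 lines: kmnc hih hjfs rpm sgr bico
Hunk 2: at line 2 remove [hjfs,rpm,sgr] add [wmbil] -> 4 lines: kmnc hih wmbil bico
Hunk 3: at line 2 remove [wmbil] add [ttoke,ssn] -> 5 lines: kmnc hih ttoke ssn bico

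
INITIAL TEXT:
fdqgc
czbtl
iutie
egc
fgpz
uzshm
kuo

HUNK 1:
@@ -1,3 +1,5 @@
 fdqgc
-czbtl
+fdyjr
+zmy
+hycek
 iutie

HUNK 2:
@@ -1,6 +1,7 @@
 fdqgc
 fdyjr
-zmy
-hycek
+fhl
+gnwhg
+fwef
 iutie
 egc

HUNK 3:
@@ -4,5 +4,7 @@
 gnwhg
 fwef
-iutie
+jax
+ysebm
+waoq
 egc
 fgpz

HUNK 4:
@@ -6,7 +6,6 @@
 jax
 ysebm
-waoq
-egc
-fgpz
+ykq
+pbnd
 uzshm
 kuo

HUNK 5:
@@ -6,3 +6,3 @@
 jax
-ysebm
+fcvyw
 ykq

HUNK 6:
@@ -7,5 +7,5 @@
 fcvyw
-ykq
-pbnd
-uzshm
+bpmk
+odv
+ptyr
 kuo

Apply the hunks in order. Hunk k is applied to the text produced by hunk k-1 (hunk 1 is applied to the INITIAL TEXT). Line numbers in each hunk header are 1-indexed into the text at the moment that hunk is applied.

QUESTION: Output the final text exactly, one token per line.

Answer: fdqgc
fdyjr
fhl
gnwhg
fwef
jax
fcvyw
bpmk
odv
ptyr
kuo

Derivation:
Hunk 1: at line 1 remove [czbtl] add [fdyjr,zmy,hycek] -> 9 lines: fdqgc fdyjr zmy hycek iutie egc fgpz uzshm kuo
Hunk 2: at line 1 remove [zmy,hycek] add [fhl,gnwhg,fwef] -> 10 lines: fdqgc fdyjr fhl gnwhg fwef iutie egc fgpz uzshm kuo
Hunk 3: at line 4 remove [iutie] add [jax,ysebm,waoq] -> 12 lines: fdqgc fdyjr fhl gnwhg fwef jax ysebm waoq egc fgpz uzshm kuo
Hunk 4: at line 6 remove [waoq,egc,fgpz] add [ykq,pbnd] -> 11 lines: fdqgc fdyjr fhl gnwhg fwef jax ysebm ykq pbnd uzshm kuo
Hunk 5: at line 6 remove [ysebm] add [fcvyw] -> 11 lines: fdqgc fdyjr fhl gnwhg fwef jax fcvyw ykq pbnd uzshm kuo
Hunk 6: at line 7 remove [ykq,pbnd,uzshm] add [bpmk,odv,ptyr] -> 11 lines: fdqgc fdyjr fhl gnwhg fwef jax fcvyw bpmk odv ptyr kuo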